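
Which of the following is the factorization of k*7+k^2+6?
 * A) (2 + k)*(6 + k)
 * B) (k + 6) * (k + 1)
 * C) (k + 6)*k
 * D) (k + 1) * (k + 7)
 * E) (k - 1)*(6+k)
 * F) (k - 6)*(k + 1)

We need to factor k*7+k^2+6.
The factored form is (k + 6) * (k + 1).
B) (k + 6) * (k + 1)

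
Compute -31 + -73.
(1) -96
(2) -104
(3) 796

-31 + -73 = -104
2) -104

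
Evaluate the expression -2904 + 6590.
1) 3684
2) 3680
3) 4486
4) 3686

-2904 + 6590 = 3686
4) 3686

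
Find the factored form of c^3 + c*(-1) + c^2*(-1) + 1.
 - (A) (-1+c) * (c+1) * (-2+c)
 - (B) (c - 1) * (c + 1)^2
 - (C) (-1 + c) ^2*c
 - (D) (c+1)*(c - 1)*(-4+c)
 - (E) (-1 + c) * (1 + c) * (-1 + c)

We need to factor c^3 + c*(-1) + c^2*(-1) + 1.
The factored form is (-1 + c) * (1 + c) * (-1 + c).
E) (-1 + c) * (1 + c) * (-1 + c)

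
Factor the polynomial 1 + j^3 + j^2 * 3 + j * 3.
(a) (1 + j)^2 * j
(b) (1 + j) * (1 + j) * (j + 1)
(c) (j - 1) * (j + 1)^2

We need to factor 1 + j^3 + j^2 * 3 + j * 3.
The factored form is (1 + j) * (1 + j) * (j + 1).
b) (1 + j) * (1 + j) * (j + 1)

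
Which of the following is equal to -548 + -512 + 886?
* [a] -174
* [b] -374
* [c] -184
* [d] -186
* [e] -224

First: -548 + -512 = -1060
Then: -1060 + 886 = -174
a) -174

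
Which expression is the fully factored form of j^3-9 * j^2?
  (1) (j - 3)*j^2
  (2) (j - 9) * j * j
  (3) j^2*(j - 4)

We need to factor j^3-9 * j^2.
The factored form is (j - 9) * j * j.
2) (j - 9) * j * j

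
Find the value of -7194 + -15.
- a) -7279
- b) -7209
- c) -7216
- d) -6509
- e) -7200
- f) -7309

-7194 + -15 = -7209
b) -7209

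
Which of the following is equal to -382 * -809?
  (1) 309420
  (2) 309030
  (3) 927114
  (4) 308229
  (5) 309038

-382 * -809 = 309038
5) 309038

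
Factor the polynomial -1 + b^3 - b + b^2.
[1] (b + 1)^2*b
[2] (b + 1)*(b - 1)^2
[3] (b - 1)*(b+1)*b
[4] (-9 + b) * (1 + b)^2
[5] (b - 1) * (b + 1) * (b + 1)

We need to factor -1 + b^3 - b + b^2.
The factored form is (b - 1) * (b + 1) * (b + 1).
5) (b - 1) * (b + 1) * (b + 1)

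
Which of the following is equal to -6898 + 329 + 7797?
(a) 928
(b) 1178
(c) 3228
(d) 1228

First: -6898 + 329 = -6569
Then: -6569 + 7797 = 1228
d) 1228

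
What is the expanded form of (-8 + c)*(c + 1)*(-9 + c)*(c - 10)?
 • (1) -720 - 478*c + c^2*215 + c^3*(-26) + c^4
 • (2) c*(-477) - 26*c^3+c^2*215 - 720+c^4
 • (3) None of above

Expanding (-8 + c)*(c + 1)*(-9 + c)*(c - 10):
= -720 - 478*c + c^2*215 + c^3*(-26) + c^4
1) -720 - 478*c + c^2*215 + c^3*(-26) + c^4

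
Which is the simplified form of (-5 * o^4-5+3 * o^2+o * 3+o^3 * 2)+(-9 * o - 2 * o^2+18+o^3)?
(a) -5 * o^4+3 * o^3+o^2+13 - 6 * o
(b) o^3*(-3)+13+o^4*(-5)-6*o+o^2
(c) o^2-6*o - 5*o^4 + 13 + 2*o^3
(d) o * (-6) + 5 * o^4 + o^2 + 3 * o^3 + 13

Adding the polynomials and combining like terms:
(-5*o^4 - 5 + 3*o^2 + o*3 + o^3*2) + (-9*o - 2*o^2 + 18 + o^3)
= -5 * o^4+3 * o^3+o^2+13 - 6 * o
a) -5 * o^4+3 * o^3+o^2+13 - 6 * o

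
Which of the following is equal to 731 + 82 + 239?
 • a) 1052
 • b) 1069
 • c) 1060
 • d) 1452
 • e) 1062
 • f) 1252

First: 731 + 82 = 813
Then: 813 + 239 = 1052
a) 1052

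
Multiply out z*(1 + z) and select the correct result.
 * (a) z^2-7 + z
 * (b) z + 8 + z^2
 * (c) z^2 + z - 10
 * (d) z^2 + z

Expanding z*(1 + z):
= z^2 + z
d) z^2 + z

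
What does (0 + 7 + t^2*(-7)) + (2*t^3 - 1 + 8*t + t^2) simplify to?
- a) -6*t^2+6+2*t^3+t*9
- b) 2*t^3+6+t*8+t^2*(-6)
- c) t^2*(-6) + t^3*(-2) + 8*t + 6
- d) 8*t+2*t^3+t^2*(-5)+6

Adding the polynomials and combining like terms:
(0 + 7 + t^2*(-7)) + (2*t^3 - 1 + 8*t + t^2)
= 2*t^3+6+t*8+t^2*(-6)
b) 2*t^3+6+t*8+t^2*(-6)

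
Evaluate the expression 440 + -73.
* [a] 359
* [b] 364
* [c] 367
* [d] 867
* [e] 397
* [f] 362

440 + -73 = 367
c) 367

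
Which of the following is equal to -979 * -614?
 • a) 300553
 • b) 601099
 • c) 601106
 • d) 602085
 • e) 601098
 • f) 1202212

-979 * -614 = 601106
c) 601106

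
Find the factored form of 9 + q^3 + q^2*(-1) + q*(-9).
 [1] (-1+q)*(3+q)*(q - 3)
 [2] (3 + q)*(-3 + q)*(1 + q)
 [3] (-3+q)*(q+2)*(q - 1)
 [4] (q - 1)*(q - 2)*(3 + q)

We need to factor 9 + q^3 + q^2*(-1) + q*(-9).
The factored form is (-1+q)*(3+q)*(q - 3).
1) (-1+q)*(3+q)*(q - 3)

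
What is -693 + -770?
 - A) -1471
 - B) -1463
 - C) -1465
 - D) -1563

-693 + -770 = -1463
B) -1463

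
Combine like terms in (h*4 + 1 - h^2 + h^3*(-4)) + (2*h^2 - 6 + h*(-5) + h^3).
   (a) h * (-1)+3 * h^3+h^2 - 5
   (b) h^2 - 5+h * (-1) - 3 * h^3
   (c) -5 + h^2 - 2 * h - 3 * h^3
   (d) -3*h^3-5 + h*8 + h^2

Adding the polynomials and combining like terms:
(h*4 + 1 - h^2 + h^3*(-4)) + (2*h^2 - 6 + h*(-5) + h^3)
= h^2 - 5+h * (-1) - 3 * h^3
b) h^2 - 5+h * (-1) - 3 * h^3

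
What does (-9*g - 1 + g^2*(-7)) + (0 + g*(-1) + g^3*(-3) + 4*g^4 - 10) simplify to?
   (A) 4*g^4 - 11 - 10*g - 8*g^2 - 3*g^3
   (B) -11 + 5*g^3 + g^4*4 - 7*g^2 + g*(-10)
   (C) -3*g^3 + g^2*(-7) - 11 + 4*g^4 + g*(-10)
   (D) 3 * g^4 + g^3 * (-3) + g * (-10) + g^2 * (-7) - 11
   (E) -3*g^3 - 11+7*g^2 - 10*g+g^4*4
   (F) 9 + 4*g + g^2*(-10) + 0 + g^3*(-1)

Adding the polynomials and combining like terms:
(-9*g - 1 + g^2*(-7)) + (0 + g*(-1) + g^3*(-3) + 4*g^4 - 10)
= -3*g^3 + g^2*(-7) - 11 + 4*g^4 + g*(-10)
C) -3*g^3 + g^2*(-7) - 11 + 4*g^4 + g*(-10)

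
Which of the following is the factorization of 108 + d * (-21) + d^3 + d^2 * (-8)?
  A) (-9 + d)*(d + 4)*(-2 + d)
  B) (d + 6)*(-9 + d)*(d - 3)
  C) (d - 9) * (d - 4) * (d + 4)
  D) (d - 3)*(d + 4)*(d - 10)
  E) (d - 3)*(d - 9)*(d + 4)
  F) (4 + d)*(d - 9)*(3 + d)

We need to factor 108 + d * (-21) + d^3 + d^2 * (-8).
The factored form is (d - 3)*(d - 9)*(d + 4).
E) (d - 3)*(d - 9)*(d + 4)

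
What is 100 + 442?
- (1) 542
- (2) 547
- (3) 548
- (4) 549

100 + 442 = 542
1) 542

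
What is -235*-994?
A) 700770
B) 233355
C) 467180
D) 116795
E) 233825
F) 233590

-235 * -994 = 233590
F) 233590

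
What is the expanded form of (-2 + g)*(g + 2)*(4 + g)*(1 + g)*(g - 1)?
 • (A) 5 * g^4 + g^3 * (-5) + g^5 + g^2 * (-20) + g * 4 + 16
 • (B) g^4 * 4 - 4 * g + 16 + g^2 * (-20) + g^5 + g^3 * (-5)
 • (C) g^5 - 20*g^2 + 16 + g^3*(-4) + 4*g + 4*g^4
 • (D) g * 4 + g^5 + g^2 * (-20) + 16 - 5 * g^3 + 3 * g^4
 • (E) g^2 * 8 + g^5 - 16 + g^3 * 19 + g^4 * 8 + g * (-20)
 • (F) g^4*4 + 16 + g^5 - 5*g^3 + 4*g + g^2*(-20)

Expanding (-2 + g)*(g + 2)*(4 + g)*(1 + g)*(g - 1):
= g^4*4 + 16 + g^5 - 5*g^3 + 4*g + g^2*(-20)
F) g^4*4 + 16 + g^5 - 5*g^3 + 4*g + g^2*(-20)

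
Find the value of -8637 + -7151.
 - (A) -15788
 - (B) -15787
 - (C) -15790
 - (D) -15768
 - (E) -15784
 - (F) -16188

-8637 + -7151 = -15788
A) -15788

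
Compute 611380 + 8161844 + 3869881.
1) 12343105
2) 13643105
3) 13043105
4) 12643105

First: 611380 + 8161844 = 8773224
Then: 8773224 + 3869881 = 12643105
4) 12643105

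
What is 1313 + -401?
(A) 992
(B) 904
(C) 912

1313 + -401 = 912
C) 912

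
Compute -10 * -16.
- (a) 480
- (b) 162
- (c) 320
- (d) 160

-10 * -16 = 160
d) 160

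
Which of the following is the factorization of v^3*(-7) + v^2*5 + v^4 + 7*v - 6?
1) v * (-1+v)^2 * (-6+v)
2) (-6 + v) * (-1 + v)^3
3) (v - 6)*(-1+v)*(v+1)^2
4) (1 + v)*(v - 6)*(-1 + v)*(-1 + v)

We need to factor v^3*(-7) + v^2*5 + v^4 + 7*v - 6.
The factored form is (1 + v)*(v - 6)*(-1 + v)*(-1 + v).
4) (1 + v)*(v - 6)*(-1 + v)*(-1 + v)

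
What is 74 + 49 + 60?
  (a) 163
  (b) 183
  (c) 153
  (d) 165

First: 74 + 49 = 123
Then: 123 + 60 = 183
b) 183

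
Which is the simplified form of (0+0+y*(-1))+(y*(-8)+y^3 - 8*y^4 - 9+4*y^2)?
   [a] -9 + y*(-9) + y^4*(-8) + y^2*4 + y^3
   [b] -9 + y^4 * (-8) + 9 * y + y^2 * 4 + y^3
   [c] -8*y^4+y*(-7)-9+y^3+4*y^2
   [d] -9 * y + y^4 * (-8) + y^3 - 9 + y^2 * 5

Adding the polynomials and combining like terms:
(0 + 0 + y*(-1)) + (y*(-8) + y^3 - 8*y^4 - 9 + 4*y^2)
= -9 + y*(-9) + y^4*(-8) + y^2*4 + y^3
a) -9 + y*(-9) + y^4*(-8) + y^2*4 + y^3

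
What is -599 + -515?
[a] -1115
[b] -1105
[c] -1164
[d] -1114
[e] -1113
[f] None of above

-599 + -515 = -1114
d) -1114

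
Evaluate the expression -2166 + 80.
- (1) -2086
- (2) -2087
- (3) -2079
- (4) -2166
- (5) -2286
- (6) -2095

-2166 + 80 = -2086
1) -2086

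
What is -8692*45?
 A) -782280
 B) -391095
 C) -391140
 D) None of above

-8692 * 45 = -391140
C) -391140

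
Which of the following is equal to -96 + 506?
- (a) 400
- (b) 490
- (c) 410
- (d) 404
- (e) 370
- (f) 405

-96 + 506 = 410
c) 410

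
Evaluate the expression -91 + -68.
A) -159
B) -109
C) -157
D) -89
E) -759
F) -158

-91 + -68 = -159
A) -159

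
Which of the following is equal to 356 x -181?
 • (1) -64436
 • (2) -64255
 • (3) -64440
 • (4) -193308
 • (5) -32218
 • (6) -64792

356 * -181 = -64436
1) -64436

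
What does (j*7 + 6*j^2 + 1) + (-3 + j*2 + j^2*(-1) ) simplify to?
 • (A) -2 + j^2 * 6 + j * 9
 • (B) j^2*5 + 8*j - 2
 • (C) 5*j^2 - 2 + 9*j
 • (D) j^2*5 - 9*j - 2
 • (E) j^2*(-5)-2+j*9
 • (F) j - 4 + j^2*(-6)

Adding the polynomials and combining like terms:
(j*7 + 6*j^2 + 1) + (-3 + j*2 + j^2*(-1))
= 5*j^2 - 2 + 9*j
C) 5*j^2 - 2 + 9*j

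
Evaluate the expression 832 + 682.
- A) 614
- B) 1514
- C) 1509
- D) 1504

832 + 682 = 1514
B) 1514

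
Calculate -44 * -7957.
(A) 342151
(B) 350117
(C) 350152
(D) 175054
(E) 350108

-44 * -7957 = 350108
E) 350108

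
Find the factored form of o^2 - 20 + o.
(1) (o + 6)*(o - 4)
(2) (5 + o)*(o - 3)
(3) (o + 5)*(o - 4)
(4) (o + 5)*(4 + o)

We need to factor o^2 - 20 + o.
The factored form is (o + 5)*(o - 4).
3) (o + 5)*(o - 4)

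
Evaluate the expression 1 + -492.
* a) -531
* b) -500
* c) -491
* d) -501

1 + -492 = -491
c) -491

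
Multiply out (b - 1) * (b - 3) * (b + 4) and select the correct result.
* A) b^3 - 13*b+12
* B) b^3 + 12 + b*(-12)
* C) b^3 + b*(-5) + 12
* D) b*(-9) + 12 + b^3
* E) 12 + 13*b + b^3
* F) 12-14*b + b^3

Expanding (b - 1) * (b - 3) * (b + 4):
= b^3 - 13*b+12
A) b^3 - 13*b+12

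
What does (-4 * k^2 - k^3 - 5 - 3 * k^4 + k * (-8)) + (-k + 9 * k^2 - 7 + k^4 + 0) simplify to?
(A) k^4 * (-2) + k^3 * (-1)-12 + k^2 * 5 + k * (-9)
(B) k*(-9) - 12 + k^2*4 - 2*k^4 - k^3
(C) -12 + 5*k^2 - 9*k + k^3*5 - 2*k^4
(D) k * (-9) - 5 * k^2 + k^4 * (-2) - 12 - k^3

Adding the polynomials and combining like terms:
(-4*k^2 - k^3 - 5 - 3*k^4 + k*(-8)) + (-k + 9*k^2 - 7 + k^4 + 0)
= k^4 * (-2) + k^3 * (-1)-12 + k^2 * 5 + k * (-9)
A) k^4 * (-2) + k^3 * (-1)-12 + k^2 * 5 + k * (-9)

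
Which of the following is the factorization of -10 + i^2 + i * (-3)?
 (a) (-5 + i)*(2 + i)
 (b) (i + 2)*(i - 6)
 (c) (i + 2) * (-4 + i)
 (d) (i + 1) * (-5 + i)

We need to factor -10 + i^2 + i * (-3).
The factored form is (-5 + i)*(2 + i).
a) (-5 + i)*(2 + i)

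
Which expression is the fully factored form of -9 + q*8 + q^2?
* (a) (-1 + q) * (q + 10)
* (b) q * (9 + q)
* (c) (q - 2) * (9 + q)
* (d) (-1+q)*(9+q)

We need to factor -9 + q*8 + q^2.
The factored form is (-1+q)*(9+q).
d) (-1+q)*(9+q)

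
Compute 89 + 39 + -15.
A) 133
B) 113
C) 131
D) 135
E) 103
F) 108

First: 89 + 39 = 128
Then: 128 + -15 = 113
B) 113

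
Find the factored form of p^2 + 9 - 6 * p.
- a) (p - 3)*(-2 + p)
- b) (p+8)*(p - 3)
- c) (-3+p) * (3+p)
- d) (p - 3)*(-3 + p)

We need to factor p^2 + 9 - 6 * p.
The factored form is (p - 3)*(-3 + p).
d) (p - 3)*(-3 + p)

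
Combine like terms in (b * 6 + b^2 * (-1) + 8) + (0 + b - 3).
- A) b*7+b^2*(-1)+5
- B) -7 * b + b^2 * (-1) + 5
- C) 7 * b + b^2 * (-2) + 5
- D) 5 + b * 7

Adding the polynomials and combining like terms:
(b*6 + b^2*(-1) + 8) + (0 + b - 3)
= b*7+b^2*(-1)+5
A) b*7+b^2*(-1)+5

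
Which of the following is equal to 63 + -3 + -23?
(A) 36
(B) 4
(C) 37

First: 63 + -3 = 60
Then: 60 + -23 = 37
C) 37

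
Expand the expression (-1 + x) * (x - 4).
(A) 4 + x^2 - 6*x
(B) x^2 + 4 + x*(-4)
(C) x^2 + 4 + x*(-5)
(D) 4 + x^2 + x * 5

Expanding (-1 + x) * (x - 4):
= x^2 + 4 + x*(-5)
C) x^2 + 4 + x*(-5)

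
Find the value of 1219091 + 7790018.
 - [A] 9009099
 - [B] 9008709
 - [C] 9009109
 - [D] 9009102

1219091 + 7790018 = 9009109
C) 9009109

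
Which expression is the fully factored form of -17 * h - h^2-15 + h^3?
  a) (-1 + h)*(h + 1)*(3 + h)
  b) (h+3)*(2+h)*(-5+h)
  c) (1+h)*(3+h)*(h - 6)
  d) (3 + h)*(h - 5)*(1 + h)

We need to factor -17 * h - h^2-15 + h^3.
The factored form is (3 + h)*(h - 5)*(1 + h).
d) (3 + h)*(h - 5)*(1 + h)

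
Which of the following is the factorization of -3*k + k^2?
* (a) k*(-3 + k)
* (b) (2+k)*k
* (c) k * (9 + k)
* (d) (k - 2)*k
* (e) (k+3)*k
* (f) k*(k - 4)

We need to factor -3*k + k^2.
The factored form is k*(-3 + k).
a) k*(-3 + k)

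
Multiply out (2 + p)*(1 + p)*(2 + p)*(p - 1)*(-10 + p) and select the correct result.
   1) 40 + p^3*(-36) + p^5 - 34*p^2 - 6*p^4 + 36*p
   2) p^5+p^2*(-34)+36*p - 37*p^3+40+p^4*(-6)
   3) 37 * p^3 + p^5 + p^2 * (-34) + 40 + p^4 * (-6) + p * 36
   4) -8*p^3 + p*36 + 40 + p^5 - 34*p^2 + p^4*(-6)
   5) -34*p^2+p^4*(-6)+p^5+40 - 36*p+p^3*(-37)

Expanding (2 + p)*(1 + p)*(2 + p)*(p - 1)*(-10 + p):
= p^5+p^2*(-34)+36*p - 37*p^3+40+p^4*(-6)
2) p^5+p^2*(-34)+36*p - 37*p^3+40+p^4*(-6)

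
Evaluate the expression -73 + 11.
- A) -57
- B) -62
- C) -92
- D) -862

-73 + 11 = -62
B) -62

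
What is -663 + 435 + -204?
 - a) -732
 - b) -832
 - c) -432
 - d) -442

First: -663 + 435 = -228
Then: -228 + -204 = -432
c) -432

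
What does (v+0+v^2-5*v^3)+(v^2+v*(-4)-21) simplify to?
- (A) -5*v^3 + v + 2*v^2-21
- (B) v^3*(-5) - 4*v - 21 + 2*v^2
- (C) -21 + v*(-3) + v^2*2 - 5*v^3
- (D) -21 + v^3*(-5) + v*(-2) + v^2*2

Adding the polynomials and combining like terms:
(v + 0 + v^2 - 5*v^3) + (v^2 + v*(-4) - 21)
= -21 + v*(-3) + v^2*2 - 5*v^3
C) -21 + v*(-3) + v^2*2 - 5*v^3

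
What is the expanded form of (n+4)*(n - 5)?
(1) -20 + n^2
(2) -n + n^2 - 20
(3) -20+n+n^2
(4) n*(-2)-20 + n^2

Expanding (n+4)*(n - 5):
= -n + n^2 - 20
2) -n + n^2 - 20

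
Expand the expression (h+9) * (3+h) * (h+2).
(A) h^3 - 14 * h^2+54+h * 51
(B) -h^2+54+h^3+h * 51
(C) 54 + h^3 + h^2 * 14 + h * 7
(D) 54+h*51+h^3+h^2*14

Expanding (h+9) * (3+h) * (h+2):
= 54+h*51+h^3+h^2*14
D) 54+h*51+h^3+h^2*14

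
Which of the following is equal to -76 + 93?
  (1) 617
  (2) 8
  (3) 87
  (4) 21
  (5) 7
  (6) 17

-76 + 93 = 17
6) 17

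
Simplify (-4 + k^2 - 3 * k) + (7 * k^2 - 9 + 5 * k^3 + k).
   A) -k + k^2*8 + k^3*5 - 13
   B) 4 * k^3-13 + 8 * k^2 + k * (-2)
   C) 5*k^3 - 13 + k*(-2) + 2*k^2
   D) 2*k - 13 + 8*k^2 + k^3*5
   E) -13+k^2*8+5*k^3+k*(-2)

Adding the polynomials and combining like terms:
(-4 + k^2 - 3*k) + (7*k^2 - 9 + 5*k^3 + k)
= -13+k^2*8+5*k^3+k*(-2)
E) -13+k^2*8+5*k^3+k*(-2)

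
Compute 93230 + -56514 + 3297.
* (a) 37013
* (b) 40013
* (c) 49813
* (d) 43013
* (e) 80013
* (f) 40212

First: 93230 + -56514 = 36716
Then: 36716 + 3297 = 40013
b) 40013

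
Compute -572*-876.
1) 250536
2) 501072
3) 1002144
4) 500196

-572 * -876 = 501072
2) 501072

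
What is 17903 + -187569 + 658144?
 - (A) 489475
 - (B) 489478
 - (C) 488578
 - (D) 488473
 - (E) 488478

First: 17903 + -187569 = -169666
Then: -169666 + 658144 = 488478
E) 488478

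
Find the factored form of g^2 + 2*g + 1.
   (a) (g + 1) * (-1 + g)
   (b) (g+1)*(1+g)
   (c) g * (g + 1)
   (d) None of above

We need to factor g^2 + 2*g + 1.
The factored form is (g+1)*(1+g).
b) (g+1)*(1+g)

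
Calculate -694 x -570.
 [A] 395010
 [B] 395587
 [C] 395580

-694 * -570 = 395580
C) 395580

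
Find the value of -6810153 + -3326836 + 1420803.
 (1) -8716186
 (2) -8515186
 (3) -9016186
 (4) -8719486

First: -6810153 + -3326836 = -10136989
Then: -10136989 + 1420803 = -8716186
1) -8716186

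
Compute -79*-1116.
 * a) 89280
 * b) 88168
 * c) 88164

-79 * -1116 = 88164
c) 88164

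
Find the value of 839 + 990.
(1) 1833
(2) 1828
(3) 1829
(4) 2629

839 + 990 = 1829
3) 1829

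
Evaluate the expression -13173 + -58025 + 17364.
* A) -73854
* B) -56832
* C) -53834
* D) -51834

First: -13173 + -58025 = -71198
Then: -71198 + 17364 = -53834
C) -53834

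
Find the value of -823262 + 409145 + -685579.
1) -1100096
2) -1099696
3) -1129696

First: -823262 + 409145 = -414117
Then: -414117 + -685579 = -1099696
2) -1099696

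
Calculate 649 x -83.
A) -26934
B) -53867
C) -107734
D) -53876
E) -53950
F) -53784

649 * -83 = -53867
B) -53867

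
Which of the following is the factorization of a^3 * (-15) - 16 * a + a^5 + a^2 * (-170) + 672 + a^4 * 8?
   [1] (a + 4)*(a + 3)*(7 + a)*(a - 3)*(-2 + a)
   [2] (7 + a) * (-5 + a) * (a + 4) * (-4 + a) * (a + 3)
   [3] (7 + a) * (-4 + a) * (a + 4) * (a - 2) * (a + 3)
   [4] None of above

We need to factor a^3 * (-15) - 16 * a + a^5 + a^2 * (-170) + 672 + a^4 * 8.
The factored form is (7 + a) * (-4 + a) * (a + 4) * (a - 2) * (a + 3).
3) (7 + a) * (-4 + a) * (a + 4) * (a - 2) * (a + 3)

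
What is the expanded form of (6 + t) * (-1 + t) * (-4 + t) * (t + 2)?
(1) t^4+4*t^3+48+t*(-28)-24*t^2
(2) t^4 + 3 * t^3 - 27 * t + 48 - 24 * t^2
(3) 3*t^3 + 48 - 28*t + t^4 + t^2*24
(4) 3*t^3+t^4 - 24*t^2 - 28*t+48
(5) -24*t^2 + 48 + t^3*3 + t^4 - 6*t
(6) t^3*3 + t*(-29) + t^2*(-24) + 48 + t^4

Expanding (6 + t) * (-1 + t) * (-4 + t) * (t + 2):
= 3*t^3+t^4 - 24*t^2 - 28*t+48
4) 3*t^3+t^4 - 24*t^2 - 28*t+48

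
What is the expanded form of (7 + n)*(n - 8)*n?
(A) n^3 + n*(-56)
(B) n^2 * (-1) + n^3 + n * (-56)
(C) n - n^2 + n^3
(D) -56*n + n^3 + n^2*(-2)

Expanding (7 + n)*(n - 8)*n:
= n^2 * (-1) + n^3 + n * (-56)
B) n^2 * (-1) + n^3 + n * (-56)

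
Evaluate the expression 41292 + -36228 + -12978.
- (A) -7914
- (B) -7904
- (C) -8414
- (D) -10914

First: 41292 + -36228 = 5064
Then: 5064 + -12978 = -7914
A) -7914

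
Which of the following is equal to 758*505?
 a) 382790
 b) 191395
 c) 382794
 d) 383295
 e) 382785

758 * 505 = 382790
a) 382790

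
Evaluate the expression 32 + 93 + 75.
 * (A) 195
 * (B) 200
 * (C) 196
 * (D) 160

First: 32 + 93 = 125
Then: 125 + 75 = 200
B) 200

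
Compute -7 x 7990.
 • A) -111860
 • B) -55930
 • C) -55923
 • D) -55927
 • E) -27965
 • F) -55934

-7 * 7990 = -55930
B) -55930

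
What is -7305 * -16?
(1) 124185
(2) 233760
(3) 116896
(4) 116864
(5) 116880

-7305 * -16 = 116880
5) 116880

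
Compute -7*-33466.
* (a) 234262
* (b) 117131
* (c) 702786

-7 * -33466 = 234262
a) 234262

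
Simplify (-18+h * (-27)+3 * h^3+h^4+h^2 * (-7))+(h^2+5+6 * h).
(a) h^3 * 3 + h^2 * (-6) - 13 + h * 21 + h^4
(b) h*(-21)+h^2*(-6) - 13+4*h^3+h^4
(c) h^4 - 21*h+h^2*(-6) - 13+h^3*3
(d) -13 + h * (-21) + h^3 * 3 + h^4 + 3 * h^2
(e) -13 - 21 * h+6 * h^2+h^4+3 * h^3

Adding the polynomials and combining like terms:
(-18 + h*(-27) + 3*h^3 + h^4 + h^2*(-7)) + (h^2 + 5 + 6*h)
= h^4 - 21*h+h^2*(-6) - 13+h^3*3
c) h^4 - 21*h+h^2*(-6) - 13+h^3*3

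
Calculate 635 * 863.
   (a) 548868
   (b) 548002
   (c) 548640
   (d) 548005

635 * 863 = 548005
d) 548005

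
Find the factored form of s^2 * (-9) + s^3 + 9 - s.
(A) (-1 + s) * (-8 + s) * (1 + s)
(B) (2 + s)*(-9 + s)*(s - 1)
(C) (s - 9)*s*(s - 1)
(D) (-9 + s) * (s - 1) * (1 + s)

We need to factor s^2 * (-9) + s^3 + 9 - s.
The factored form is (-9 + s) * (s - 1) * (1 + s).
D) (-9 + s) * (s - 1) * (1 + s)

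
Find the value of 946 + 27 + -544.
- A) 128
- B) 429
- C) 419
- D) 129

First: 946 + 27 = 973
Then: 973 + -544 = 429
B) 429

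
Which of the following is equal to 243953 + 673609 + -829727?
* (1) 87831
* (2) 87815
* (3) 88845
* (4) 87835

First: 243953 + 673609 = 917562
Then: 917562 + -829727 = 87835
4) 87835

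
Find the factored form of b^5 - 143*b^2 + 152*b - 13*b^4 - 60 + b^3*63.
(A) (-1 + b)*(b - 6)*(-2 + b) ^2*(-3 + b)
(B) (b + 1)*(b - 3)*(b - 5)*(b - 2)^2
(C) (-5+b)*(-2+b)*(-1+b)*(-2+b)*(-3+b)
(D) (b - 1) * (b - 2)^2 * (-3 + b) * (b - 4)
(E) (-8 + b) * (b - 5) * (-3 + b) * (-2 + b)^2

We need to factor b^5 - 143*b^2 + 152*b - 13*b^4 - 60 + b^3*63.
The factored form is (-5+b)*(-2+b)*(-1+b)*(-2+b)*(-3+b).
C) (-5+b)*(-2+b)*(-1+b)*(-2+b)*(-3+b)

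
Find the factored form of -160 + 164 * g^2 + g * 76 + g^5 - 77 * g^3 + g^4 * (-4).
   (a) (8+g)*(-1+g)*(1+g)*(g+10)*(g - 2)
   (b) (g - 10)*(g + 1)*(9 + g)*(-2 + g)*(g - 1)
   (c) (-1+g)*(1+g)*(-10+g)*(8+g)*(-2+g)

We need to factor -160 + 164 * g^2 + g * 76 + g^5 - 77 * g^3 + g^4 * (-4).
The factored form is (-1+g)*(1+g)*(-10+g)*(8+g)*(-2+g).
c) (-1+g)*(1+g)*(-10+g)*(8+g)*(-2+g)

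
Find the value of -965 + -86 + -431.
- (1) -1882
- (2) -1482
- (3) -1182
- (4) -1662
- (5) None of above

First: -965 + -86 = -1051
Then: -1051 + -431 = -1482
2) -1482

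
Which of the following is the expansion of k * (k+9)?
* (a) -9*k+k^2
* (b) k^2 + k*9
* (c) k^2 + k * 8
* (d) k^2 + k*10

Expanding k * (k+9):
= k^2 + k*9
b) k^2 + k*9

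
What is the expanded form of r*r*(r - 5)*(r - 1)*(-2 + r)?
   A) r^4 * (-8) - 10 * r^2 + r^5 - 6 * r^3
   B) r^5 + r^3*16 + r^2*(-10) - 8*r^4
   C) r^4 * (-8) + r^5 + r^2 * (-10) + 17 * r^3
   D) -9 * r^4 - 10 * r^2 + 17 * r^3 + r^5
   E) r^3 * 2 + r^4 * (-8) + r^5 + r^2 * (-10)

Expanding r*r*(r - 5)*(r - 1)*(-2 + r):
= r^4 * (-8) + r^5 + r^2 * (-10) + 17 * r^3
C) r^4 * (-8) + r^5 + r^2 * (-10) + 17 * r^3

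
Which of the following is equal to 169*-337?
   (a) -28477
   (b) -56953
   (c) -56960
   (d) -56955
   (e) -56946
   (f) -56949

169 * -337 = -56953
b) -56953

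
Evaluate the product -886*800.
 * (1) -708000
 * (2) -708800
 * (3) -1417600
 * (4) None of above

-886 * 800 = -708800
2) -708800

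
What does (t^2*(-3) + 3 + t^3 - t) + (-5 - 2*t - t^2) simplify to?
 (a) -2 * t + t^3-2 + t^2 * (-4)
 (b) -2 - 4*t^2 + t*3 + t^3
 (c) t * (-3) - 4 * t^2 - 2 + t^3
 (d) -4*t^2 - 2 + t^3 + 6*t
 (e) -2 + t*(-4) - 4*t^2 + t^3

Adding the polynomials and combining like terms:
(t^2*(-3) + 3 + t^3 - t) + (-5 - 2*t - t^2)
= t * (-3) - 4 * t^2 - 2 + t^3
c) t * (-3) - 4 * t^2 - 2 + t^3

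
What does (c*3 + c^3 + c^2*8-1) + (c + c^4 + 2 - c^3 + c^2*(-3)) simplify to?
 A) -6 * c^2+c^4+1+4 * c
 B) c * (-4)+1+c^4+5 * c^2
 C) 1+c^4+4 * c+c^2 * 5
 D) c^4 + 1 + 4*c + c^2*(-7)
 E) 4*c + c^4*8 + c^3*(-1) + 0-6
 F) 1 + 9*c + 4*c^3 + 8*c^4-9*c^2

Adding the polynomials and combining like terms:
(c*3 + c^3 + c^2*8 - 1) + (c + c^4 + 2 - c^3 + c^2*(-3))
= 1+c^4+4 * c+c^2 * 5
C) 1+c^4+4 * c+c^2 * 5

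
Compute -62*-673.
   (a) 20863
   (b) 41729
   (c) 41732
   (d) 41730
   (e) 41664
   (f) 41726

-62 * -673 = 41726
f) 41726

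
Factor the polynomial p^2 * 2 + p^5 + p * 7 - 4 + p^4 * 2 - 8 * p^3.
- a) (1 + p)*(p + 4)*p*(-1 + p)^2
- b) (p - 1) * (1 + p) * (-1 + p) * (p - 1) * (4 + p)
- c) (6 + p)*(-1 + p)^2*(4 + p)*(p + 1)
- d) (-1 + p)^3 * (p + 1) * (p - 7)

We need to factor p^2 * 2 + p^5 + p * 7 - 4 + p^4 * 2 - 8 * p^3.
The factored form is (p - 1) * (1 + p) * (-1 + p) * (p - 1) * (4 + p).
b) (p - 1) * (1 + p) * (-1 + p) * (p - 1) * (4 + p)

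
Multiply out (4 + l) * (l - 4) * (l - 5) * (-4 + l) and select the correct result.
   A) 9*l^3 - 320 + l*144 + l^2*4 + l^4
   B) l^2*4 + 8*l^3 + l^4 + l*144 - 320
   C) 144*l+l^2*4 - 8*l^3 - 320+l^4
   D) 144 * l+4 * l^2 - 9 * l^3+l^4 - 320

Expanding (4 + l) * (l - 4) * (l - 5) * (-4 + l):
= 144 * l+4 * l^2 - 9 * l^3+l^4 - 320
D) 144 * l+4 * l^2 - 9 * l^3+l^4 - 320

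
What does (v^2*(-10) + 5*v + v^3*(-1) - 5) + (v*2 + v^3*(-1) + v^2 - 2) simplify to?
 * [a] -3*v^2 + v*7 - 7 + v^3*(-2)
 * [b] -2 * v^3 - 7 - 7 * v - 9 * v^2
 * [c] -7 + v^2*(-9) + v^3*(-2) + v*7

Adding the polynomials and combining like terms:
(v^2*(-10) + 5*v + v^3*(-1) - 5) + (v*2 + v^3*(-1) + v^2 - 2)
= -7 + v^2*(-9) + v^3*(-2) + v*7
c) -7 + v^2*(-9) + v^3*(-2) + v*7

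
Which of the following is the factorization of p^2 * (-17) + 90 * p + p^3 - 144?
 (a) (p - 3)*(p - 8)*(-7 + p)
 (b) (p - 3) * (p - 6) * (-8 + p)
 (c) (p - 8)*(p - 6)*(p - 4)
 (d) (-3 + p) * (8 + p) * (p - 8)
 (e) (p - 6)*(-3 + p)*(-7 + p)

We need to factor p^2 * (-17) + 90 * p + p^3 - 144.
The factored form is (p - 3) * (p - 6) * (-8 + p).
b) (p - 3) * (p - 6) * (-8 + p)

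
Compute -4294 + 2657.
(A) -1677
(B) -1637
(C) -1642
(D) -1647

-4294 + 2657 = -1637
B) -1637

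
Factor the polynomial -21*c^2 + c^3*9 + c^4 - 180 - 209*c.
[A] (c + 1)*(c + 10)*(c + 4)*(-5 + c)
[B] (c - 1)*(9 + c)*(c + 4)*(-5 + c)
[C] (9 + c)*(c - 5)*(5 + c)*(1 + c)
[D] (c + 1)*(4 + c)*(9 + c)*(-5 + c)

We need to factor -21*c^2 + c^3*9 + c^4 - 180 - 209*c.
The factored form is (c + 1)*(4 + c)*(9 + c)*(-5 + c).
D) (c + 1)*(4 + c)*(9 + c)*(-5 + c)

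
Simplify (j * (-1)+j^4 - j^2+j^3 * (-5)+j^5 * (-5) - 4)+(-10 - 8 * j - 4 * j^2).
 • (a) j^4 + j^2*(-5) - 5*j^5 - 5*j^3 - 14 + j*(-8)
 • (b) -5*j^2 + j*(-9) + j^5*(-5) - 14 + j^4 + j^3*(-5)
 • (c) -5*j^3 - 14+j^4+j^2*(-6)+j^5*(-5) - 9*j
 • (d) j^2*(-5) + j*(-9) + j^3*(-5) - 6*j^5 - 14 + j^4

Adding the polynomials and combining like terms:
(j*(-1) + j^4 - j^2 + j^3*(-5) + j^5*(-5) - 4) + (-10 - 8*j - 4*j^2)
= -5*j^2 + j*(-9) + j^5*(-5) - 14 + j^4 + j^3*(-5)
b) -5*j^2 + j*(-9) + j^5*(-5) - 14 + j^4 + j^3*(-5)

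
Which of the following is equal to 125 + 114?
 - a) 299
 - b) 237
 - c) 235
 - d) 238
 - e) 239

125 + 114 = 239
e) 239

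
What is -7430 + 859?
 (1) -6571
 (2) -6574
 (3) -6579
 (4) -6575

-7430 + 859 = -6571
1) -6571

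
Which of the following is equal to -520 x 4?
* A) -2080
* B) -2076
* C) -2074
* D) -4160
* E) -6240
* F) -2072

-520 * 4 = -2080
A) -2080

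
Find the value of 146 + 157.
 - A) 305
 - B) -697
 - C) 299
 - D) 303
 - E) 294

146 + 157 = 303
D) 303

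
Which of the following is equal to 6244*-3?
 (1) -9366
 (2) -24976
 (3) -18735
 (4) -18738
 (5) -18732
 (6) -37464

6244 * -3 = -18732
5) -18732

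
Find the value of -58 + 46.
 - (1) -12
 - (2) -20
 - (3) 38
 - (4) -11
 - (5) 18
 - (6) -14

-58 + 46 = -12
1) -12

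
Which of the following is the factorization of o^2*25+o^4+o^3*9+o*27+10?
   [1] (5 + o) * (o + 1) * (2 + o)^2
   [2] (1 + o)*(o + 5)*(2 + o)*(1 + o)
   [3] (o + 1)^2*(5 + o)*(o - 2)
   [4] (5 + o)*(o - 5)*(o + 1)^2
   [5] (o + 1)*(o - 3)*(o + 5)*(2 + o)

We need to factor o^2*25+o^4+o^3*9+o*27+10.
The factored form is (1 + o)*(o + 5)*(2 + o)*(1 + o).
2) (1 + o)*(o + 5)*(2 + o)*(1 + o)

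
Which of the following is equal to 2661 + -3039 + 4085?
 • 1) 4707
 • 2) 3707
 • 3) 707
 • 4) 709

First: 2661 + -3039 = -378
Then: -378 + 4085 = 3707
2) 3707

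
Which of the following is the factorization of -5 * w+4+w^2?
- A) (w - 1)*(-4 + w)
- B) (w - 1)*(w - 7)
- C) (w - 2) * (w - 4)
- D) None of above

We need to factor -5 * w+4+w^2.
The factored form is (w - 1)*(-4 + w).
A) (w - 1)*(-4 + w)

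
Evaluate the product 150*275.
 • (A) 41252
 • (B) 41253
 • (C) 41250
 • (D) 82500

150 * 275 = 41250
C) 41250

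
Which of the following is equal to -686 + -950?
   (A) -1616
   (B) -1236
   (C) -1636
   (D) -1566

-686 + -950 = -1636
C) -1636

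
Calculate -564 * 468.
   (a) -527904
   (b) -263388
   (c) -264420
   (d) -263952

-564 * 468 = -263952
d) -263952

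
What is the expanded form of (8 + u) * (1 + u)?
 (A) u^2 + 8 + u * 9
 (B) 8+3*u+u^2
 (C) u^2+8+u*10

Expanding (8 + u) * (1 + u):
= u^2 + 8 + u * 9
A) u^2 + 8 + u * 9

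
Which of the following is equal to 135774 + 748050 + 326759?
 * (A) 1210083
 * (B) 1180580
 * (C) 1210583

First: 135774 + 748050 = 883824
Then: 883824 + 326759 = 1210583
C) 1210583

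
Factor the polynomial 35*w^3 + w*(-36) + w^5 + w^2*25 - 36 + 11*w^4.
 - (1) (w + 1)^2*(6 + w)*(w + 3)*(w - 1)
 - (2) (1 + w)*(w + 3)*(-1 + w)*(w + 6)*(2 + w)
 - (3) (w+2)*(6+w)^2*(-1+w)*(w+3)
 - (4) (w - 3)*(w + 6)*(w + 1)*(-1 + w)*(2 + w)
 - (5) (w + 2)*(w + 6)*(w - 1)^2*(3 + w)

We need to factor 35*w^3 + w*(-36) + w^5 + w^2*25 - 36 + 11*w^4.
The factored form is (1 + w)*(w + 3)*(-1 + w)*(w + 6)*(2 + w).
2) (1 + w)*(w + 3)*(-1 + w)*(w + 6)*(2 + w)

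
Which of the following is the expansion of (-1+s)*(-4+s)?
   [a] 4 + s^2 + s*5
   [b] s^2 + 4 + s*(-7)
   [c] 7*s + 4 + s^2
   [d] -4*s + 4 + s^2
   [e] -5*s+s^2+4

Expanding (-1+s)*(-4+s):
= -5*s+s^2+4
e) -5*s+s^2+4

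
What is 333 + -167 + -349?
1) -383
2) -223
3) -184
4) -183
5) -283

First: 333 + -167 = 166
Then: 166 + -349 = -183
4) -183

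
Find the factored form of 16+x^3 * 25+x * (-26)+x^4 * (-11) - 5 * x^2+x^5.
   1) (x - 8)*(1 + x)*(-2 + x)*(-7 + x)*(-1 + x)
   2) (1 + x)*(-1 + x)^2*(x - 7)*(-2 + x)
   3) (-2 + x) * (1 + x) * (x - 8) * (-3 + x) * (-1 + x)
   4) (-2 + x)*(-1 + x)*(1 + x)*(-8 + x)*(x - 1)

We need to factor 16+x^3 * 25+x * (-26)+x^4 * (-11) - 5 * x^2+x^5.
The factored form is (-2 + x)*(-1 + x)*(1 + x)*(-8 + x)*(x - 1).
4) (-2 + x)*(-1 + x)*(1 + x)*(-8 + x)*(x - 1)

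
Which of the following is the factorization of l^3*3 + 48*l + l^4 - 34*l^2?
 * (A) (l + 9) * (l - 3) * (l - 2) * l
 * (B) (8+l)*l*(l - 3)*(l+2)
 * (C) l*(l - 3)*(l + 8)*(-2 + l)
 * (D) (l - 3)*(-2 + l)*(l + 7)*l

We need to factor l^3*3 + 48*l + l^4 - 34*l^2.
The factored form is l*(l - 3)*(l + 8)*(-2 + l).
C) l*(l - 3)*(l + 8)*(-2 + l)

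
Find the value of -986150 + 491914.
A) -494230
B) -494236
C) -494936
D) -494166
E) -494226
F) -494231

-986150 + 491914 = -494236
B) -494236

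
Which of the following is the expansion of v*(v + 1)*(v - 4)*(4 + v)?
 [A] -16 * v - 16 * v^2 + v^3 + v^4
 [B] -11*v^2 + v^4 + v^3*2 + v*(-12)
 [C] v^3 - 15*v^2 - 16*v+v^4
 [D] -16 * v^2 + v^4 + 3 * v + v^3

Expanding v*(v + 1)*(v - 4)*(4 + v):
= -16 * v - 16 * v^2 + v^3 + v^4
A) -16 * v - 16 * v^2 + v^3 + v^4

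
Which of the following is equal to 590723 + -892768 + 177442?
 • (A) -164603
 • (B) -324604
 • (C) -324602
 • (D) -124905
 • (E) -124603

First: 590723 + -892768 = -302045
Then: -302045 + 177442 = -124603
E) -124603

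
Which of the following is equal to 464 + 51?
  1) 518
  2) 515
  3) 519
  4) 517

464 + 51 = 515
2) 515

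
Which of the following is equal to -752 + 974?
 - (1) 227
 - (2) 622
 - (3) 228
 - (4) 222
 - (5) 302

-752 + 974 = 222
4) 222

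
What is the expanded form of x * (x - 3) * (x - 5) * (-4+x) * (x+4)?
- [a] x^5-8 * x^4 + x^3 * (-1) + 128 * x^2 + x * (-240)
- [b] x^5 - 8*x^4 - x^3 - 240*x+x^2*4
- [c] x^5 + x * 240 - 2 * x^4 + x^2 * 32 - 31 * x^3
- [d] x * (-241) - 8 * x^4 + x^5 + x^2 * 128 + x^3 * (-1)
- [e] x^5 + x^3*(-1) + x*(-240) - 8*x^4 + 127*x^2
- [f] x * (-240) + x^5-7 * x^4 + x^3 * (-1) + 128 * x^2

Expanding x * (x - 3) * (x - 5) * (-4+x) * (x+4):
= x^5-8 * x^4 + x^3 * (-1) + 128 * x^2 + x * (-240)
a) x^5-8 * x^4 + x^3 * (-1) + 128 * x^2 + x * (-240)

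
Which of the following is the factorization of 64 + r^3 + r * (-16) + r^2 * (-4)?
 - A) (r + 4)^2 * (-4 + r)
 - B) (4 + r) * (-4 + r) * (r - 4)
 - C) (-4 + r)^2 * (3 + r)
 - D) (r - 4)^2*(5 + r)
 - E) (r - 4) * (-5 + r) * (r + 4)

We need to factor 64 + r^3 + r * (-16) + r^2 * (-4).
The factored form is (4 + r) * (-4 + r) * (r - 4).
B) (4 + r) * (-4 + r) * (r - 4)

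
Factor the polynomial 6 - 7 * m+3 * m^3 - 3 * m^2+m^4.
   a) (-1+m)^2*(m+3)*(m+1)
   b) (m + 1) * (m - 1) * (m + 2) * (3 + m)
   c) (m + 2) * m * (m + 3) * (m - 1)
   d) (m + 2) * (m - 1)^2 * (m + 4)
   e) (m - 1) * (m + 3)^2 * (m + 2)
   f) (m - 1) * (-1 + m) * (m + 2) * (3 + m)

We need to factor 6 - 7 * m+3 * m^3 - 3 * m^2+m^4.
The factored form is (m - 1) * (-1 + m) * (m + 2) * (3 + m).
f) (m - 1) * (-1 + m) * (m + 2) * (3 + m)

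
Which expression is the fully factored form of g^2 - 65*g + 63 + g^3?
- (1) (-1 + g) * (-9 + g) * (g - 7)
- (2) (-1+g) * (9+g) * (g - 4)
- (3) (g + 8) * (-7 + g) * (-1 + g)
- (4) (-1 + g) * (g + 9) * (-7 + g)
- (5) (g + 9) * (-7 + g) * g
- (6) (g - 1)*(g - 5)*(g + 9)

We need to factor g^2 - 65*g + 63 + g^3.
The factored form is (-1 + g) * (g + 9) * (-7 + g).
4) (-1 + g) * (g + 9) * (-7 + g)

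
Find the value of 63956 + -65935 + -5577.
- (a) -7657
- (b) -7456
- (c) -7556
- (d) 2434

First: 63956 + -65935 = -1979
Then: -1979 + -5577 = -7556
c) -7556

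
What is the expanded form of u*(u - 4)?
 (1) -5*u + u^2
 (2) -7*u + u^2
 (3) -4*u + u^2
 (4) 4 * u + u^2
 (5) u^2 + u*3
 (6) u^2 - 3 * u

Expanding u*(u - 4):
= -4*u + u^2
3) -4*u + u^2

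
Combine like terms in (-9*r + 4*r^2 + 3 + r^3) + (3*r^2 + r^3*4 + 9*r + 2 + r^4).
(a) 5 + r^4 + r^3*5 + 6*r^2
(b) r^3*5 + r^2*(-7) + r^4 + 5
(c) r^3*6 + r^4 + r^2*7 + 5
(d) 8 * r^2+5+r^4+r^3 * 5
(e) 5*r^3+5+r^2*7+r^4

Adding the polynomials and combining like terms:
(-9*r + 4*r^2 + 3 + r^3) + (3*r^2 + r^3*4 + 9*r + 2 + r^4)
= 5*r^3+5+r^2*7+r^4
e) 5*r^3+5+r^2*7+r^4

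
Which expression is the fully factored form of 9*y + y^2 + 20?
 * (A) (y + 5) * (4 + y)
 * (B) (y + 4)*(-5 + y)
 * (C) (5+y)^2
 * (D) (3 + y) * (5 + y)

We need to factor 9*y + y^2 + 20.
The factored form is (y + 5) * (4 + y).
A) (y + 5) * (4 + y)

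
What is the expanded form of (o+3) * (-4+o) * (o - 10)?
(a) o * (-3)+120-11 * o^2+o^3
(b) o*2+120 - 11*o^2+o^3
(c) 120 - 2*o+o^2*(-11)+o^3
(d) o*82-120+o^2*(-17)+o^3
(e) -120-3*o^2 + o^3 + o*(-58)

Expanding (o+3) * (-4+o) * (o - 10):
= 120 - 2*o+o^2*(-11)+o^3
c) 120 - 2*o+o^2*(-11)+o^3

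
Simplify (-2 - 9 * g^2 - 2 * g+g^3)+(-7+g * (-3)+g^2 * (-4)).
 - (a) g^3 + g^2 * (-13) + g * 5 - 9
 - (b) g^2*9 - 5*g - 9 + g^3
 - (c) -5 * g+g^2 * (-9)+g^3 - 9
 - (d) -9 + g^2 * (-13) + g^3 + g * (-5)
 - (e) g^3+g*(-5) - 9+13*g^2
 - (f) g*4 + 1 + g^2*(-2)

Adding the polynomials and combining like terms:
(-2 - 9*g^2 - 2*g + g^3) + (-7 + g*(-3) + g^2*(-4))
= -9 + g^2 * (-13) + g^3 + g * (-5)
d) -9 + g^2 * (-13) + g^3 + g * (-5)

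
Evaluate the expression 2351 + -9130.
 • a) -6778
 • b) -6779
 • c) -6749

2351 + -9130 = -6779
b) -6779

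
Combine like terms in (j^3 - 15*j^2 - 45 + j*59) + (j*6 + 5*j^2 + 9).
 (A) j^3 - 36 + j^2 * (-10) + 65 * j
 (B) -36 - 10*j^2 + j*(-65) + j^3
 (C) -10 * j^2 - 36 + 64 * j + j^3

Adding the polynomials and combining like terms:
(j^3 - 15*j^2 - 45 + j*59) + (j*6 + 5*j^2 + 9)
= j^3 - 36 + j^2 * (-10) + 65 * j
A) j^3 - 36 + j^2 * (-10) + 65 * j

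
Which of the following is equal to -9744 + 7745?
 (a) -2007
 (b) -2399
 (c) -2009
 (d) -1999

-9744 + 7745 = -1999
d) -1999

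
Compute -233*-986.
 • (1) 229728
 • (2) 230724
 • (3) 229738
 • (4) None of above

-233 * -986 = 229738
3) 229738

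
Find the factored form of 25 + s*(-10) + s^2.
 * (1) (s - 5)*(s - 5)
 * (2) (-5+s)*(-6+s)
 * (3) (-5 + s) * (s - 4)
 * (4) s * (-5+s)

We need to factor 25 + s*(-10) + s^2.
The factored form is (s - 5)*(s - 5).
1) (s - 5)*(s - 5)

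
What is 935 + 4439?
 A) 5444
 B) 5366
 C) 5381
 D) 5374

935 + 4439 = 5374
D) 5374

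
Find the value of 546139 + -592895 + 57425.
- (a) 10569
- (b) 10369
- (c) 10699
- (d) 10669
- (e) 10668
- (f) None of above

First: 546139 + -592895 = -46756
Then: -46756 + 57425 = 10669
d) 10669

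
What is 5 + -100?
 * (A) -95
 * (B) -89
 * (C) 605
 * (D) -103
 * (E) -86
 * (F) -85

5 + -100 = -95
A) -95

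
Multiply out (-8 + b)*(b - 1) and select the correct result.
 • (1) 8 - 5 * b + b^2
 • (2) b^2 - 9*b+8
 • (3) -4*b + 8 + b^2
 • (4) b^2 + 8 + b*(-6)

Expanding (-8 + b)*(b - 1):
= b^2 - 9*b+8
2) b^2 - 9*b+8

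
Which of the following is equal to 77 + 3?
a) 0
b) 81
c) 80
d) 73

77 + 3 = 80
c) 80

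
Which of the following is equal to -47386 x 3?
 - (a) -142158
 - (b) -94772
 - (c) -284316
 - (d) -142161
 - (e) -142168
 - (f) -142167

-47386 * 3 = -142158
a) -142158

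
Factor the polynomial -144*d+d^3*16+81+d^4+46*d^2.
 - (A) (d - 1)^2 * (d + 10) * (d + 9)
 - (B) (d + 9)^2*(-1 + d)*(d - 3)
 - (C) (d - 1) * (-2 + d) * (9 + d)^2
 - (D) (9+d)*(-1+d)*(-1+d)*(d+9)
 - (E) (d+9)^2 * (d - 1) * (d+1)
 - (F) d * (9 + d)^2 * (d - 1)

We need to factor -144*d+d^3*16+81+d^4+46*d^2.
The factored form is (9+d)*(-1+d)*(-1+d)*(d+9).
D) (9+d)*(-1+d)*(-1+d)*(d+9)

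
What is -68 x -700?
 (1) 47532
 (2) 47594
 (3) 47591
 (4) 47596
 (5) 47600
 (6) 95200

-68 * -700 = 47600
5) 47600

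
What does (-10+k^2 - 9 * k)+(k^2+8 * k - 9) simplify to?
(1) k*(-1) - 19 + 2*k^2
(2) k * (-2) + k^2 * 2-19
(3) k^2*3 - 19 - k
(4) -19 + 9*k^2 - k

Adding the polynomials and combining like terms:
(-10 + k^2 - 9*k) + (k^2 + 8*k - 9)
= k*(-1) - 19 + 2*k^2
1) k*(-1) - 19 + 2*k^2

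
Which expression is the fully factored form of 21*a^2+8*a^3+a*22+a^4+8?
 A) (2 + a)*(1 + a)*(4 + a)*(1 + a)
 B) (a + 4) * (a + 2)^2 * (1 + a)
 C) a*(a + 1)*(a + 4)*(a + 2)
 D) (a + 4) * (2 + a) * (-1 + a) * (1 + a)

We need to factor 21*a^2+8*a^3+a*22+a^4+8.
The factored form is (2 + a)*(1 + a)*(4 + a)*(1 + a).
A) (2 + a)*(1 + a)*(4 + a)*(1 + a)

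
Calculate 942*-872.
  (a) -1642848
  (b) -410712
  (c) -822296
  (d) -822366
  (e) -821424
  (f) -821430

942 * -872 = -821424
e) -821424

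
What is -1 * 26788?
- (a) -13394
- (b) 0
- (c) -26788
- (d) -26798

-1 * 26788 = -26788
c) -26788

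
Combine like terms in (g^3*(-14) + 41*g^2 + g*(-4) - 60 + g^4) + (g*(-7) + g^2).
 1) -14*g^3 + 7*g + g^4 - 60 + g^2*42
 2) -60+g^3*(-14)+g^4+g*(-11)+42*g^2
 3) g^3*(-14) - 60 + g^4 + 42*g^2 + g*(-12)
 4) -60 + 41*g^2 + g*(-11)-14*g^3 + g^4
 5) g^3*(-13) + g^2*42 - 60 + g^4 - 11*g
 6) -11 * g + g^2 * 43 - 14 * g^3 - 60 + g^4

Adding the polynomials and combining like terms:
(g^3*(-14) + 41*g^2 + g*(-4) - 60 + g^4) + (g*(-7) + g^2)
= -60+g^3*(-14)+g^4+g*(-11)+42*g^2
2) -60+g^3*(-14)+g^4+g*(-11)+42*g^2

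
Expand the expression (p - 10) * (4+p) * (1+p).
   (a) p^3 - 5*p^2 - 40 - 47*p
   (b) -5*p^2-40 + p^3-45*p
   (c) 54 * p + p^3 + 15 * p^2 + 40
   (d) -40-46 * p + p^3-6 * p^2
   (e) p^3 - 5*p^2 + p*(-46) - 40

Expanding (p - 10) * (4+p) * (1+p):
= p^3 - 5*p^2 + p*(-46) - 40
e) p^3 - 5*p^2 + p*(-46) - 40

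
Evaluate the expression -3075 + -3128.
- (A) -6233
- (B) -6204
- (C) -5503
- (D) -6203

-3075 + -3128 = -6203
D) -6203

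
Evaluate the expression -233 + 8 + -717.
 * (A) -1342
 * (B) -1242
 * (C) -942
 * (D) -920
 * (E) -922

First: -233 + 8 = -225
Then: -225 + -717 = -942
C) -942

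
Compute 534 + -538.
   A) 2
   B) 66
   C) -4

534 + -538 = -4
C) -4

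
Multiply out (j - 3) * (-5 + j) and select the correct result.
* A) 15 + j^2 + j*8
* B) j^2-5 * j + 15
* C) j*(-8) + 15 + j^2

Expanding (j - 3) * (-5 + j):
= j*(-8) + 15 + j^2
C) j*(-8) + 15 + j^2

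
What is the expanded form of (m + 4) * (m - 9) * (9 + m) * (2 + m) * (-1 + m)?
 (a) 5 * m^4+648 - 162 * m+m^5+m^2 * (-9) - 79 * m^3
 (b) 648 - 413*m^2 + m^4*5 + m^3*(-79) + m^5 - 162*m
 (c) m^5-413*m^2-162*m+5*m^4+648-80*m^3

Expanding (m + 4) * (m - 9) * (9 + m) * (2 + m) * (-1 + m):
= 648 - 413*m^2 + m^4*5 + m^3*(-79) + m^5 - 162*m
b) 648 - 413*m^2 + m^4*5 + m^3*(-79) + m^5 - 162*m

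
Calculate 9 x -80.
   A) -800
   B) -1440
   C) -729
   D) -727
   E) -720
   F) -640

9 * -80 = -720
E) -720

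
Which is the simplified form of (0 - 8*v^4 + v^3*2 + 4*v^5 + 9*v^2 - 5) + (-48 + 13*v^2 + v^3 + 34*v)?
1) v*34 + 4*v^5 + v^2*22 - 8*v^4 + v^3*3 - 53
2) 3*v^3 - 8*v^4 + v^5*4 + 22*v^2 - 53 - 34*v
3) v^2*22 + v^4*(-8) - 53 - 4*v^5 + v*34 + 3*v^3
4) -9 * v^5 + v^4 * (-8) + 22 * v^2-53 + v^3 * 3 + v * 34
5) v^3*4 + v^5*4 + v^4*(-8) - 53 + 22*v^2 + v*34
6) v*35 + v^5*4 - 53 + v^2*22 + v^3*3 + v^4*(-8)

Adding the polynomials and combining like terms:
(0 - 8*v^4 + v^3*2 + 4*v^5 + 9*v^2 - 5) + (-48 + 13*v^2 + v^3 + 34*v)
= v*34 + 4*v^5 + v^2*22 - 8*v^4 + v^3*3 - 53
1) v*34 + 4*v^5 + v^2*22 - 8*v^4 + v^3*3 - 53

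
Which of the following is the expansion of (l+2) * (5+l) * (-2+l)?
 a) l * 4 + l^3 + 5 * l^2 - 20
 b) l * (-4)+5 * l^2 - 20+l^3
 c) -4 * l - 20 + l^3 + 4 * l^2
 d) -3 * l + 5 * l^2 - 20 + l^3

Expanding (l+2) * (5+l) * (-2+l):
= l * (-4)+5 * l^2 - 20+l^3
b) l * (-4)+5 * l^2 - 20+l^3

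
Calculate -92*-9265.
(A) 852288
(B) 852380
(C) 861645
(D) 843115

-92 * -9265 = 852380
B) 852380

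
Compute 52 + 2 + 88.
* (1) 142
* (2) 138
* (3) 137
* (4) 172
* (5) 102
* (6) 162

First: 52 + 2 = 54
Then: 54 + 88 = 142
1) 142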